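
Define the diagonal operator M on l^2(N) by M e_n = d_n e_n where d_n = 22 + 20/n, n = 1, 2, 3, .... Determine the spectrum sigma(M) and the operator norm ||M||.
sigma(M) = {22 + 20/n : n ≥ 1} ∪ {22}; ||M|| = 42

A bounded diagonal operator on l^2 with diagonal entries d_n has spectrum equal to the closure of {d_n : n ≥ 1}: every d_n is an eigenvalue (with eigenvector e_n), so {d_n} ⊂ sigma(M); the spectrum is closed, so its closure is too; and for lambda not in the closure, (M - lambda I) has bounded inverse (the diagonal entries 1/(d_n - lambda) are bounded). For our sequence d_n = 22 + 20/n, n = 1, 2, 3, ...:
  - {d_n} = {22 + 20/n : n ≥ 1}; the only limit point is 22
  - closure = {22 + 20/n : n ≥ 1} ∪ {22}
For the norm: a diagonal operator has ||M|| = sup_n |d_n|. Here d_n = 22 + 20/n is positive and decreasing, so sup_n |d_n| = d_1 = 22 + 20 = 42. So ||M|| = 42.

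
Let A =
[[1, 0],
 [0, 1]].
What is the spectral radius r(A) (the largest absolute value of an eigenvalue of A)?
r(A) = 1

The eigenvalues of A are the roots of its characteristic polynomial. With M = A (coefficients from the trace and determinant):
  p(λ) = det(λ I - M) = λ^2 - 2λ + 1.
For λ^2 - 2λ + 1 the discriminant is 0. It is a perfect square (0^2), so the roots are rational: λ = (2 ± 0)/2 = 1, 1.
Thus the eigenvalues (to 4 decimals) are 1 (modulus 1). The spectral radius is the largest modulus: r(A) = 1. (Cross-check: r(A) ≤ ||A||_2 ≈ 1; equality holds whenever A is normal, though it can also hold for some non-normal A.)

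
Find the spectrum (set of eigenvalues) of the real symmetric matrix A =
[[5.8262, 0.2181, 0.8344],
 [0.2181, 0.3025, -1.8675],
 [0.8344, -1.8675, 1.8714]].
sigma(A) ≈ {-1, 3, 6}

A is real symmetric, so its spectrum consists of real eigenvalues. Expanding the characteristic polynomial of the displayed matrix gives
  det(λ I - A) = p(λ) = λ^3 + (-8)λ^2 + (9)λ + (18).
Solving p(λ) = 0 yields eigenvalues ≈ -1, 3, 6. (A is shown rounded to 4 decimals, so these recover the underlying integer eigenvalues to within that precision.)
Verification: the trace of A = 8 equals the sum of eigenvalues 8, and det(A) ≈ -18.0003 matches the eigenvalue product -18.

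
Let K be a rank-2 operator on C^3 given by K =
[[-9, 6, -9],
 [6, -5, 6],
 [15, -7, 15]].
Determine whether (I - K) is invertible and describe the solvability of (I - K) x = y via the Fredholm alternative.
(I - K) is invertible (det(I - K) = -24 ≠ 0), so for every y in C^3 the equation (I - K) x = y has a unique solution.

K has rank 2 and factors as K = U V^T = u1 v1^T + u2 v2^T with u1 = (-3, 3, 2), v1 = (3, -2, 3), u2 = (0, -1, 3), v2 = (3, -1, 3) (multiplying out reproduces the displayed K). The nonzero eigenvalues of U V^T coincide with those of the 2 x 2 matrix G = V^T U = [[v1·u1, v1·u2], [v2·u1, v2·u2]] = [[-9, 11], [-6, 10]], and by the Sylvester determinant identity det(I_3 - U V^T) = det(I_2 - V^T U) = det([[10, -11], [6, -9]]) = (10)(-9) - (-11)(6) = -24. (Direct check: I - K =
[[10, -6, 9],
 [-6, 6, -6],
 [-15, 7, -14]]
has determinant -24.) The finite-dimensional Fredholm alternative says: either (I - K) is invertible, or ker(I - K) ≠ {0} and then range(I - K) = ker((I - K)^*)^⊥, with dim ker(I - K) = dim ker((I - K)^*). Since det(I - K) ≠ 0, 1 is not an eigenvalue of K and ker(I - K) = {0}, so we are in the first case: for every y there is a unique x = (I - K)^(-1) y. (Explicitly, by the Woodbury identity, (I - U V^T)^(-1) = I + U (I_2 - G)^(-1) V^T.)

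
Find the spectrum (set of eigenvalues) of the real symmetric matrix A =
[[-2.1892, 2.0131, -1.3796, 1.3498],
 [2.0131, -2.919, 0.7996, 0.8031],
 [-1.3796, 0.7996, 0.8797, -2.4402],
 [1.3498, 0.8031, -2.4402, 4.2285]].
sigma(A) ≈ {-5, -1, 0, 6}

A is real symmetric, so its spectrum consists of real eigenvalues. Expanding the characteristic polynomial of the displayed matrix gives
  det(λ I - A) = p(λ) = λ^4 + (0)λ^3 + (-31)λ^2 + (-29.9983)λ + (0.0013).
Solving p(λ) = 0 yields eigenvalues ≈ -5, -1, 0, 6. (A is shown rounded to 4 decimals, so these recover the underlying integer eigenvalues to within that precision.)
Verification: the trace of A = 0 equals the sum of eigenvalues 0, and det(A) ≈ 0.0013 matches the eigenvalue product 0.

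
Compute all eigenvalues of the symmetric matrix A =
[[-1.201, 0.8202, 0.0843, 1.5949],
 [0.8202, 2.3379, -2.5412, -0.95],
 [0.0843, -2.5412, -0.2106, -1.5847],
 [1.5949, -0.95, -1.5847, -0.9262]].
sigma(A) ≈ {-4, -1, 1, 4}

A is real symmetric, so its spectrum consists of real eigenvalues. Expanding the characteristic polynomial of the displayed matrix gives
  det(λ I - A) = p(λ) = λ^4 + (0)λ^3 + (-17)λ^2 + (0.0015)λ + (16).
Solving p(λ) = 0 yields eigenvalues ≈ -4, -1, 1, 4. (A is shown rounded to 4 decimals, so these recover the underlying integer eigenvalues to within that precision.)
Verification: the trace of A = 0 equals the sum of eigenvalues 0, and det(A) ≈ 15.9996 matches the eigenvalue product 16.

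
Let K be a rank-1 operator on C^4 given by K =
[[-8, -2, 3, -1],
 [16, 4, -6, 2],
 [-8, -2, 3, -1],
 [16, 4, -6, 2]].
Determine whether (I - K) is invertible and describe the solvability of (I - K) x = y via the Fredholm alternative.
(I - K) is singular (det(I - K) = 0, i.e. 1 ∈ sigma(K)). (I - K) x = y is solvable iff y ⊥ ker((I - K)^*) = span{(-8, -2, 3, -1)}, i.e. iff -8y_1 - 2y_2 + 3y_3 - y_4 = 0. When solvable, the solutions are x = y + c·(1, -2, 1, -2), c arbitrary (ker(I - K) = span{(1, -2, 1, -2)}, dimension 1).

K has rank 1, so it is an outer product K = u v^T: every row of K is a multiple of one row vector. Reading off the entries, u = (1, -2, 1, -2) and v = (-8, -2, 3, -1) (row i of K equals u_i·v^T). A rank-one matrix u v^T satisfies K u = u (v·u) and kills the (3)-dimensional subspace v^⊥, so its characteristic polynomial is lambda^3 (lambda - v·u) with v·u = tr K = 1. Hence the eigenvalues of I - K are 1 (multiplicity 3) and 1 - (1) = 0, so det(I - K) = 0. (Direct check: I - K =
[[9, 2, -3, 1],
 [-16, -3, 6, -2],
 [8, 2, -2, 1],
 [-16, -4, 6, -1]]
has determinant 0.) So 1 is an eigenvalue of K and (I - K) is not invertible. The finite-dimensional Fredholm alternative says: either (I - K) is invertible, or ker(I - K) ≠ {0} and then range(I - K) = ker((I - K)^*)^⊥, with dim ker(I - K) = dim ker((I - K)^*). We are in the second case, so we need both kernels. Kernel of I - K: (I - K) u = u - u (v·u) = u - u = 0, so ker(I - K) = span{u} = span{(1, -2, 1, -2)} (it is exactly 1-dimensional because rank(I - K) = 3). Kernel of the adjoint: K is real, so (I - K)^* = I - K^T = I - v u^T, and (I - v u^T) v = v - v (u·v) = 0; hence ker((I - K)^*) = span{v} = span{(-8, -2, 3, -1)}. Therefore (I - K) x = y is solvable iff <y, v> = 0, i.e. iff -8y_1 - 2y_2 + 3y_3 - y_4 = 0. When this holds, K y = u (v·y) = 0, so (I - K) y = y and x = y is a particular solution; the full solution set is the line x = y + c·u = y + c·(1, -2, 1, -2), c ∈ C.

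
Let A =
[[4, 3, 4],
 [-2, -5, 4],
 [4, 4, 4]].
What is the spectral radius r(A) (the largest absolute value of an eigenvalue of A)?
r(A) = (9 + sqrt(65))/2 ≈ 8.5311

The eigenvalues of A are the roots of its characteristic polynomial. With M = A (coefficients from the trace, the sum of principal 2x2 minors, and det A):
  p(λ) = det(λ I - M) = λ^3 - 3λ^2 - 50λ + 24.
By the rational root theorem any rational root is an integer divisor of 24. Testing λ = -6: p(-6) = -216 - 108 + 300 + 24 = 0, so λ = -6 is a root. Dividing out (λ + 6) leaves p(λ) = (λ + 6)(λ^2 - 9λ + 4). For λ^2 - 9λ + 4 the discriminant is 65. It is nonnegative but not a perfect square, so the roots are real and irrational: λ = (9 ± sqrt(65))/2 ≈ 8.5311, 0.4689.
Thus the eigenvalues (to 4 decimals) are 8.5311 (modulus 8.5311); 0.4689 (modulus 0.4689); -6 (modulus 6). The spectral radius is the largest modulus: r(A) = (9 + sqrt(65))/2 ≈ 8.5311. (Cross-check: r(A) ≤ ||A||_2 ≈ 9.6187; equality holds whenever A is normal, though it can also hold for some non-normal A.)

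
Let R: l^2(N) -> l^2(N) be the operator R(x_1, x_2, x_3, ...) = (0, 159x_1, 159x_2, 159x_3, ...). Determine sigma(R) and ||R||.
sigma(R) = closed disk {z in C : |z| ≤ 159}; ||R|| = 159

Note R = 159·U where U is the unit right shift (U x)_k = x_{k-1} (with x_0 := 0); so ||R|| = 159||U|| and sigma(R) = 159·sigma(U). ||R x||^2 = sum_{k≥1} |159x_k|^2 = 25281||x||^2, so ||R|| = 159 and sigma(R) ⊂ {|z| ≤ 159}. For any |lambda| < 159, the equation (R - lambda I) x = 0 forces x_1 = 0, then 159x_k = lambda x_{k+1} ⇒ x = 0, so R has no eigenvalues. But (R - lambda I) is not surjective for |lambda| < 159: solving (R - lambda I) x = e_1 would require x_n proportional to (lambda/159)^(-n), which is not in l^2. So every |lambda| < 159 lies in the residual spectrum. The boundary |lambda| = 159 is in the approximate point spectrum (the spectrum is closed). Hence sigma(R) is the closed disk of radius 159.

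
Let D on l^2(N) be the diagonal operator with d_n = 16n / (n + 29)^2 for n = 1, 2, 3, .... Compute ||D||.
||D|| = 4/29 (attained at n = 29)

For D diagonal, ||D|| = sup_n |d_n|. Treat f(x) = 16x / (x + 29)^2 for real x > 0. By the quotient rule, f'(x) = 16(29 - x)/(x + 29)^3, which is positive for x < 29 and negative for x > 29. So f has a unique maximum at x = 29, and since 29 is a positive integer, the supremum over n ≥ 1 is attained at n = 29: d_29 = 16·29/(29 + 29)^2 = 16·29/3364 = 4/29. Hence ||D|| = 4/29.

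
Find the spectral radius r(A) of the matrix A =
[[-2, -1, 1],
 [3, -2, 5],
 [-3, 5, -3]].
r(A) ≈ 6.0465

The eigenvalues of A are the roots of its characteristic polynomial. With M = A (coefficients from the trace, the sum of principal 2x2 minors, and det A):
  p(λ) = det(λ I - M) = λ^3 + 7λ^2 - 3λ - 53.
No integer candidate from the rational root theorem (±divisors of 53) is a root, so the roots are irrational. The cubic discriminant is Δ = 17456 > 0, so there are three distinct real roots. p(-7) = -32 and p(-6) = 1 have opposite signs, so a root lies in (-7, -6); Newton's method refines it to λ ≈ -6.0465. p(-4) = 7 and p(-3) = -8 have opposite signs, so a root lies in (-4, -3); Newton's method refines it to λ ≈ -3.4755. p(2) = -23 and p(3) = 28 have opposite signs, so a root lies in (2, 3); Newton's method refines it to λ ≈ 2.522. Check (Vieta): the three roots sum to -7, matching tr M = -7.
Thus the eigenvalues (to 4 decimals) are -6.0465 (modulus 6.0465); -3.4755 (modulus 3.4755); 2.522 (modulus 2.522). The spectral radius is the largest modulus: r(A) ≈ 6.0465. (Cross-check: r(A) ≤ ||A||_2 ≈ 8.6405; equality holds whenever A is normal, though it can also hold for some non-normal A.)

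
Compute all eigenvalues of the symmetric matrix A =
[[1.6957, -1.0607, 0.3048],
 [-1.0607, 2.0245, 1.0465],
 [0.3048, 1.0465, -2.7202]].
sigma(A) ≈ {-3, 1, 3}

A is real symmetric, so its spectrum consists of real eigenvalues. Expanding the characteristic polynomial of the displayed matrix gives
  det(λ I - A) = p(λ) = λ^3 + (-1)λ^2 + (-9)λ + (9).
Solving p(λ) = 0 yields eigenvalues ≈ -3, 1, 3. (A is shown rounded to 4 decimals, so these recover the underlying integer eigenvalues to within that precision.)
Verification: the trace of A = 1 equals the sum of eigenvalues 1, and det(A) ≈ -8.9997 matches the eigenvalue product -9.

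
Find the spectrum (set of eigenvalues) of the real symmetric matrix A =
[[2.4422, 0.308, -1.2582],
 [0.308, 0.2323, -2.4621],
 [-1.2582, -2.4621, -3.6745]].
sigma(A) ≈ {-5, 1, 3}

A is real symmetric, so its spectrum consists of real eigenvalues. Expanding the characteristic polynomial of the displayed matrix gives
  det(λ I - A) = p(λ) = λ^3 + (1)λ^2 + (-17)λ + (15).
Solving p(λ) = 0 yields eigenvalues ≈ -5, 1, 3. (A is shown rounded to 4 decimals, so these recover the underlying integer eigenvalues to within that precision.)
Verification: the trace of A = -1 equals the sum of eigenvalues -1, and det(A) ≈ -15.0000 matches the eigenvalue product -15.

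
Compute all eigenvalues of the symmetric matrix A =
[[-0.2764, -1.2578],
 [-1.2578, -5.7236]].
sigma(A) ≈ {-6, 0}

A is real symmetric, so its spectrum consists of real eigenvalues. Expanding the characteristic polynomial of the displayed matrix gives
  det(λ I - A) = p(λ) = λ^2 + (6)λ + (0).
Solving p(λ) = 0 yields eigenvalues ≈ -6, 0. (A is shown rounded to 4 decimals, so these recover the underlying integer eigenvalues to within that precision.)
Verification: the trace of A = -6 equals the sum of eigenvalues -6, and det(A) ≈ -0.0001 matches the eigenvalue product 0.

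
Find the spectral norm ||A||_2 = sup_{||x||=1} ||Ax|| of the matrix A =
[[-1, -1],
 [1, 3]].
||A||_2 = sqrt((12 + sqrt(128))/2) ≈ 3.4142 (= sqrt(largest eigenvalue of A^T A))

||A||_2 = sigma_max(A) = sqrt(lambda_max(A^T A)). Form the symmetric matrix M = A^T A =
[[2, 4],
 [4, 10]].
Its characteristic polynomial (trace, determinant of M give the coefficients) is
  p(λ) = det(λ I - M) = λ^2 - 12λ + 4.
For λ^2 - 12λ + 4 the discriminant is 128. It is nonnegative but not a perfect square, so the roots are real and irrational: λ = (12 ± sqrt(128))/2 ≈ 11.6569, 0.3431.
So the eigenvalues of A^T A are ≈ 0.3431, 11.6569 (all ≥ 0, as they must be for A^T A). The largest is λ_max = (12 + sqrt(128))/2 ≈ 11.6569, hence ||A||_2 = sqrt(λ_max) = sqrt((12 + sqrt(128))/2) ≈ 3.4142.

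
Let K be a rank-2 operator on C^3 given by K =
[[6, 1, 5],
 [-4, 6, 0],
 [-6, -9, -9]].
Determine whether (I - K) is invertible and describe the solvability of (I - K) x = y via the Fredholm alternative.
(I - K) is invertible (det(I - K) = -40 ≠ 0), so for every y in C^3 the equation (I - K) x = y has a unique solution.

K has rank 2 and factors as K = U V^T = u1 v1^T + u2 v2^T with u1 = (-1, -1, 3), v1 = (-2, -3, -3), u2 = (-2, 3, 0), v2 = (-2, 1, -1) (multiplying out reproduces the displayed K). The nonzero eigenvalues of U V^T coincide with those of the 2 x 2 matrix G = V^T U = [[v1·u1, v1·u2], [v2·u1, v2·u2]] = [[-4, -5], [-2, 7]], and by the Sylvester determinant identity det(I_3 - U V^T) = det(I_2 - V^T U) = det([[5, 5], [2, -6]]) = (5)(-6) - (5)(2) = -40. (Direct check: I - K =
[[-5, -1, -5],
 [4, -5, 0],
 [6, 9, 10]]
has determinant -40.) The finite-dimensional Fredholm alternative says: either (I - K) is invertible, or ker(I - K) ≠ {0} and then range(I - K) = ker((I - K)^*)^⊥, with dim ker(I - K) = dim ker((I - K)^*). Since det(I - K) ≠ 0, 1 is not an eigenvalue of K and ker(I - K) = {0}, so we are in the first case: for every y there is a unique x = (I - K)^(-1) y. (Explicitly, by the Woodbury identity, (I - U V^T)^(-1) = I + U (I_2 - G)^(-1) V^T.)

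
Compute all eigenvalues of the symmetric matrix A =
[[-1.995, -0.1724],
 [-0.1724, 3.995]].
sigma(A) ≈ {-2, 4}

A is real symmetric, so its spectrum consists of real eigenvalues. Expanding the characteristic polynomial of the displayed matrix gives
  det(λ I - A) = p(λ) = λ^2 + (-2)λ + (-8).
Solving p(λ) = 0 yields eigenvalues ≈ -2, 4. (A is shown rounded to 4 decimals, so these recover the underlying integer eigenvalues to within that precision.)
Verification: the trace of A = 2 equals the sum of eigenvalues 2, and det(A) ≈ -7.9997 matches the eigenvalue product -8.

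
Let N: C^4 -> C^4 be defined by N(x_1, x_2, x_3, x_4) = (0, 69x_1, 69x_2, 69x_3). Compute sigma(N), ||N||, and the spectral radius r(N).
sigma(N) = {0}; ||N|| = 69; r(N) = 0. (N is nilpotent with N^4 = 0.)

On C^4, N is a strictly lower-triangular matrix with 69 on the subdiagonal and zeros elsewhere, so its characteristic polynomial is lambda^4 and every eigenvalue is 0: sigma(N) = {0}. For the operator norm, N e_i = 69e_{i+1} for i = 1, ..., 3 and N e_4 = 0, so the singular values of N are 69 (with multiplicity 3) and 0; hence ||N|| = 69. The spectral radius r(N) = max|lambda| = 0. Note ||N|| > r(N) — characteristic of non-normal nilpotent operators. Indeed N^4 = 0.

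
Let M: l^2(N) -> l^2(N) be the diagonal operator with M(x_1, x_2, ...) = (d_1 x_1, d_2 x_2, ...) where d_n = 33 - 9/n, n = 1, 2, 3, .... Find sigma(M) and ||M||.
sigma(M) = {33 - 9/n : n ≥ 1} ∪ {33}; ||M|| = 33

A bounded diagonal operator on l^2 with diagonal entries d_n has spectrum equal to the closure of {d_n : n ≥ 1}: every d_n is an eigenvalue (with eigenvector e_n), so {d_n} ⊂ sigma(M); the spectrum is closed, so its closure is too; and for lambda not in the closure, (M - lambda I) has bounded inverse (the diagonal entries 1/(d_n - lambda) are bounded). For our sequence d_n = 33 - 9/n, n = 1, 2, 3, ...:
  - {d_n} = {33 - 9/n : n ≥ 1}; the only limit point is 33
  - closure = {33 - 9/n : n ≥ 1} ∪ {33}
For the norm: a diagonal operator has ||M|| = sup_n |d_n|. Here d_n = 33 - 9/n increases monotonically from d_1 = 24 toward 33, with all terms in [24, 33); so sup_n |d_n| = 33 (the supremum is the limit, not attained). So ||M|| = 33.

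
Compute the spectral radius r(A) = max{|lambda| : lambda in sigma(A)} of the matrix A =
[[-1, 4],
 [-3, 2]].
r(A) = sqrt(10) ≈ 3.1623

The eigenvalues of A are the roots of its characteristic polynomial. With M = A (coefficients from the trace and determinant):
  p(λ) = det(λ I - M) = λ^2 - λ + 10.
For λ^2 - λ + 10 the discriminant is -39. It is negative, so the roots are the complex-conjugate pair λ = 1/2 ± (sqrt(39)/2) i ≈ 0.5 ± 3.1225i. For a conjugate pair the product of the roots equals the constant term, so |λ|^2 = 10 and |λ| = sqrt(10) ≈ 3.1623.
Thus the eigenvalues (to 4 decimals) are 0.5 ± 3.1225i (modulus 3.1623). The spectral radius is the largest modulus: r(A) = sqrt(10) ≈ 3.1623. (Cross-check: r(A) ≤ ||A||_2 ≈ 5.1167; equality holds whenever A is normal, though it can also hold for some non-normal A.)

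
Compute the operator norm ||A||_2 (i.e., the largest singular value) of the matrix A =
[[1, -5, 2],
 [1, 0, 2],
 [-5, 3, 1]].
||A||_2 ≈ 7.165 (= sqrt(largest eigenvalue of A^T A))

||A||_2 = sigma_max(A) = sqrt(lambda_max(A^T A)). Form the symmetric matrix M = A^T A =
[[27, -20, -1],
 [-20, 34, -7],
 [-1, -7, 9]].
Its characteristic polynomial (trace, sum of principal 2x2 minors, determinant of M give the coefficients) is
  p(λ) = det(λ I - M) = λ^3 - 70λ^2 + 1017λ - 3025.
No integer candidate from the rational root theorem (±divisors of 3025) is a root, so the roots are irrational. The cubic discriminant is Δ = 339457073 > 0, so there are three distinct real roots. p(4) = -13 and p(5) = 435 have opposite signs, so a root lies in (4, 5); Newton's method refines it to λ ≈ 4.0258. p(14) = 237 and p(15) = -145 have opposite signs, so a root lies in (14, 15); Newton's method refines it to λ ≈ 14.6364. p(51) = -577 and p(52) = 1187 have opposite signs, so a root lies in (51, 52); Newton's method refines it to λ ≈ 51.3378. Check (Vieta): the three roots sum to 70, matching tr M = 70.
So the eigenvalues of A^T A are ≈ 4.0258, 14.6364, 51.3378 (all ≥ 0, as they must be for A^T A). The largest is λ_max ≈ 51.3378, hence ||A||_2 = sqrt(λ_max) ≈ 7.165.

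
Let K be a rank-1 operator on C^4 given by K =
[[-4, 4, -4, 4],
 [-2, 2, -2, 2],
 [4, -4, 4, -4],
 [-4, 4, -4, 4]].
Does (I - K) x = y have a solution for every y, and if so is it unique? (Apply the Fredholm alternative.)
(I - K) is invertible (det(I - K) = -5 ≠ 0), so for every y in C^4 the equation (I - K) x = y has a unique solution.

K has rank 1, so it is an outer product K = u v^T: every row of K is a multiple of one row vector. Reading off the entries, u = (2, 1, -2, 2) and v = (-2, 2, -2, 2) (row i of K equals u_i·v^T). A rank-one matrix u v^T satisfies K u = u (v·u) and kills the (3)-dimensional subspace v^⊥, so its characteristic polynomial is lambda^3 (lambda - v·u) with v·u = tr K = 6. Hence the eigenvalues of I - K are 1 (multiplicity 3) and 1 - (6) = -5, so det(I - K) = -5. (Direct check: I - K =
[[5, -4, 4, -4],
 [2, -1, 2, -2],
 [-4, 4, -3, 4],
 [4, -4, 4, -3]]
has determinant -5.) The finite-dimensional Fredholm alternative says: either (I - K) is invertible, or ker(I - K) ≠ {0} and then range(I - K) = ker((I - K)^*)^⊥, with dim ker(I - K) = dim ker((I - K)^*). Since det(I - K) ≠ 0, 1 is not an eigenvalue of K and ker(I - K) = {0}, so we are in the first case: for every y there is a unique x = (I - K)^(-1) y. Explicitly, by the Sherman–Morrison formula, (I - u v^T)^(-1) = I + u v^T/(1 - v·u), i.e. (I - K)^(-1) = I + K/(-5).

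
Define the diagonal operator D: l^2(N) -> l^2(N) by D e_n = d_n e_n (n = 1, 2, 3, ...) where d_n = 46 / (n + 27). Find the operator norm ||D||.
||D|| = 23/14 (attained at n = 1)

For D diagonal, ||D|| = sup_n |d_n| = sup_n 46/(n + 27). This is positive and strictly decreasing in n, so the supremum is attained at n = 1: d_1 = 46/(1 + 27) = 23/14. Hence ||D|| = 23/14.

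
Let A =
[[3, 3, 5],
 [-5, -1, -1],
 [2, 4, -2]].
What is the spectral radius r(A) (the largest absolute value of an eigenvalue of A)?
r(A) ≈ 4.8338

The eigenvalues of A are the roots of its characteristic polynomial. With M = A (coefficients from the trace, the sum of principal 2x2 minors, and det A):
  p(λ) = det(λ I - M) = λ^3 + 2λ + 108.
No integer candidate from the rational root theorem (±divisors of 108) is a root, so the roots are irrational. The cubic discriminant is Δ = -314960 < 0, so there is one real root and a complex-conjugate pair. p(-5) = -27 and p(-4) = 36 have opposite signs, so a root lies in (-5, -4); Newton's method refines it to λ ≈ -4.6223. Dividing out (λ - (-4.6223)) leaves approximately λ^2 - 4.6223λ + 23.3652. For λ^2 - 4.6223λ + 23.3652 the discriminant is -72.0957. It is negative, so the remaining roots are the complex-conjugate pair λ ≈ 2.3111 ± 4.2455i. Their product equals the constant term, so |λ|^2 ≈ 23.3652 and |λ| ≈ 4.8338.
Thus the eigenvalues (to 4 decimals) are -4.6223 (modulus 4.6223); 2.3111 ± 4.2455i (modulus 4.8338). The spectral radius is the largest modulus: r(A) ≈ 4.8338. (Cross-check: r(A) ≤ ||A||_2 ≈ 7.997; equality holds whenever A is normal, though it can also hold for some non-normal A.)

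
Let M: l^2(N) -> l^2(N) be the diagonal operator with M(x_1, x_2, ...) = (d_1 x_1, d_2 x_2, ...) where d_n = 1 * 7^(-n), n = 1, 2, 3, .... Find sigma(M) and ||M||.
sigma(M) = {1 * 7^(-n) : n ≥ 1} ∪ {0}; ||M|| = 1/7

A bounded diagonal operator on l^2 with diagonal entries d_n has spectrum equal to the closure of {d_n : n ≥ 1}: every d_n is an eigenvalue (with eigenvector e_n), so {d_n} ⊂ sigma(M); the spectrum is closed, so its closure is too; and for lambda not in the closure, (M - lambda I) has bounded inverse (the diagonal entries 1/(d_n - lambda) are bounded). For our sequence d_n = 1 * 7^(-n), n = 1, 2, 3, ...:
  - {d_n} = {1 * 7^(-n) : n ≥ 1}; the only limit point is 0
  - closure = {1 * 7^(-n) : n ≥ 1} ∪ {0}
For the norm: a diagonal operator has ||M|| = sup_n |d_n|. Here d_n = 1 * 7^(-n) is positive and decreasing, so sup_n |d_n| = d_1 = 1/7. So ||M|| = 1/7.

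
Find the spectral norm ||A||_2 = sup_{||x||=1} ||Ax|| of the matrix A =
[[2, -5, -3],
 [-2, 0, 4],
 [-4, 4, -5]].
||A||_2 ≈ 7.9984 (= sqrt(largest eigenvalue of A^T A))

||A||_2 = sigma_max(A) = sqrt(lambda_max(A^T A)). Form the symmetric matrix M = A^T A =
[[24, -26, 6],
 [-26, 41, -5],
 [6, -5, 50]].
Its characteristic polynomial (trace, sum of principal 2x2 minors, determinant of M give the coefficients) is
  p(λ) = det(λ I - M) = λ^3 - 115λ^2 + 3497λ - 14884.
No integer candidate from the rational root theorem (±divisors of 14884) is a root, so the roots are irrational. The cubic discriminant is Δ = 1883199181 > 0, so there are three distinct real roots. p(5) = -149 and p(6) = 2174 have opposite signs, so a root lies in (5, 6); Newton's method refines it to λ ≈ 5.0617. p(45) = 731 and p(46) = -26 have opposite signs, so a root lies in (45, 46); Newton's method refines it to λ ≈ 45.9647. p(63) = -961 and p(64) = 28 have opposite signs, so a root lies in (63, 64); Newton's method refines it to λ ≈ 63.9737. Check (Vieta): the three roots sum to 115, matching tr M = 115.
So the eigenvalues of A^T A are ≈ 5.0617, 45.9647, 63.9737 (all ≥ 0, as they must be for A^T A). The largest is λ_max ≈ 63.9737, hence ||A||_2 = sqrt(λ_max) ≈ 7.9984.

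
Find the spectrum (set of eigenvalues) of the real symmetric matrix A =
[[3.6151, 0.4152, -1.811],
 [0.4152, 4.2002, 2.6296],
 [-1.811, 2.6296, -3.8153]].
sigma(A) ≈ {-5, 4, 5}

A is real symmetric, so its spectrum consists of real eigenvalues. Expanding the characteristic polynomial of the displayed matrix gives
  det(λ I - A) = p(λ) = λ^3 + (-4)λ^2 + (-25)λ + (100.002).
Solving p(λ) = 0 yields eigenvalues ≈ -5, 4, 5. (A is shown rounded to 4 decimals, so these recover the underlying integer eigenvalues to within that precision.)
Verification: the trace of A = 4 equals the sum of eigenvalues 4, and det(A) ≈ -100.0020 matches the eigenvalue product -100.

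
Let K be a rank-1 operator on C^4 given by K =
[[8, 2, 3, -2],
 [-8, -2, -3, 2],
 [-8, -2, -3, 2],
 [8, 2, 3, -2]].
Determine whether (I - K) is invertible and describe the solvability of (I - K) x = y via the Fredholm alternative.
(I - K) is singular (det(I - K) = 0, i.e. 1 ∈ sigma(K)). (I - K) x = y is solvable iff y ⊥ ker((I - K)^*) = span{(8, 2, 3, -2)}, i.e. iff 8y_1 + 2y_2 + 3y_3 - 2y_4 = 0. When solvable, the solutions are x = y + c·(1, -1, -1, 1), c arbitrary (ker(I - K) = span{(1, -1, -1, 1)}, dimension 1).

K has rank 1, so it is an outer product K = u v^T: every row of K is a multiple of one row vector. Reading off the entries, u = (1, -1, -1, 1) and v = (8, 2, 3, -2) (row i of K equals u_i·v^T). A rank-one matrix u v^T satisfies K u = u (v·u) and kills the (3)-dimensional subspace v^⊥, so its characteristic polynomial is lambda^3 (lambda - v·u) with v·u = tr K = 1. Hence the eigenvalues of I - K are 1 (multiplicity 3) and 1 - (1) = 0, so det(I - K) = 0. (Direct check: I - K =
[[-7, -2, -3, 2],
 [8, 3, 3, -2],
 [8, 2, 4, -2],
 [-8, -2, -3, 3]]
has determinant 0.) So 1 is an eigenvalue of K and (I - K) is not invertible. The finite-dimensional Fredholm alternative says: either (I - K) is invertible, or ker(I - K) ≠ {0} and then range(I - K) = ker((I - K)^*)^⊥, with dim ker(I - K) = dim ker((I - K)^*). We are in the second case, so we need both kernels. Kernel of I - K: (I - K) u = u - u (v·u) = u - u = 0, so ker(I - K) = span{u} = span{(1, -1, -1, 1)} (it is exactly 1-dimensional because rank(I - K) = 3). Kernel of the adjoint: K is real, so (I - K)^* = I - K^T = I - v u^T, and (I - v u^T) v = v - v (u·v) = 0; hence ker((I - K)^*) = span{v} = span{(8, 2, 3, -2)}. Therefore (I - K) x = y is solvable iff <y, v> = 0, i.e. iff 8y_1 + 2y_2 + 3y_3 - 2y_4 = 0. When this holds, K y = u (v·y) = 0, so (I - K) y = y and x = y is a particular solution; the full solution set is the line x = y + c·u = y + c·(1, -1, -1, 1), c ∈ C.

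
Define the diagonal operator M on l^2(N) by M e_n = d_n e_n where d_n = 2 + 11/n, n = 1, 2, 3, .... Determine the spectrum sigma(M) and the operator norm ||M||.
sigma(M) = {2 + 11/n : n ≥ 1} ∪ {2}; ||M|| = 13

A bounded diagonal operator on l^2 with diagonal entries d_n has spectrum equal to the closure of {d_n : n ≥ 1}: every d_n is an eigenvalue (with eigenvector e_n), so {d_n} ⊂ sigma(M); the spectrum is closed, so its closure is too; and for lambda not in the closure, (M - lambda I) has bounded inverse (the diagonal entries 1/(d_n - lambda) are bounded). For our sequence d_n = 2 + 11/n, n = 1, 2, 3, ...:
  - {d_n} = {2 + 11/n : n ≥ 1}; the only limit point is 2
  - closure = {2 + 11/n : n ≥ 1} ∪ {2}
For the norm: a diagonal operator has ||M|| = sup_n |d_n|. Here d_n = 2 + 11/n is positive and decreasing, so sup_n |d_n| = d_1 = 2 + 11 = 13. So ||M|| = 13.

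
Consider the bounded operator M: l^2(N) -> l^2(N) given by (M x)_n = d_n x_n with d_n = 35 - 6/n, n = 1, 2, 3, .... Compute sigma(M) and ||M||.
sigma(M) = {35 - 6/n : n ≥ 1} ∪ {35}; ||M|| = 35

A bounded diagonal operator on l^2 with diagonal entries d_n has spectrum equal to the closure of {d_n : n ≥ 1}: every d_n is an eigenvalue (with eigenvector e_n), so {d_n} ⊂ sigma(M); the spectrum is closed, so its closure is too; and for lambda not in the closure, (M - lambda I) has bounded inverse (the diagonal entries 1/(d_n - lambda) are bounded). For our sequence d_n = 35 - 6/n, n = 1, 2, 3, ...:
  - {d_n} = {35 - 6/n : n ≥ 1}; the only limit point is 35
  - closure = {35 - 6/n : n ≥ 1} ∪ {35}
For the norm: a diagonal operator has ||M|| = sup_n |d_n|. Here d_n = 35 - 6/n increases monotonically from d_1 = 29 toward 35, with all terms in [29, 35); so sup_n |d_n| = 35 (the supremum is the limit, not attained). So ||M|| = 35.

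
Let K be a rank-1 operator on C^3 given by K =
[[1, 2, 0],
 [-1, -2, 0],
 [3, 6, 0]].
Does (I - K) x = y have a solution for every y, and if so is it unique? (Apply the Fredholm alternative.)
(I - K) is invertible (det(I - K) = 2 ≠ 0), so for every y in C^3 the equation (I - K) x = y has a unique solution.

K has rank 1, so it is an outer product K = u v^T: every row of K is a multiple of one row vector. Reading off the entries, u = (1, -1, 3) and v = (1, 2, 0) (row i of K equals u_i·v^T). A rank-one matrix u v^T satisfies K u = u (v·u) and kills the (2)-dimensional subspace v^⊥, so its characteristic polynomial is lambda^2 (lambda - v·u) with v·u = tr K = -1. Hence the eigenvalues of I - K are 1 (multiplicity 2) and 1 - (-1) = 2, so det(I - K) = 2. (Direct check: I - K =
[[0, -2, 0],
 [1, 3, 0],
 [-3, -6, 1]]
has determinant 2.) The finite-dimensional Fredholm alternative says: either (I - K) is invertible, or ker(I - K) ≠ {0} and then range(I - K) = ker((I - K)^*)^⊥, with dim ker(I - K) = dim ker((I - K)^*). Since det(I - K) ≠ 0, 1 is not an eigenvalue of K and ker(I - K) = {0}, so we are in the first case: for every y there is a unique x = (I - K)^(-1) y. Explicitly, by the Sherman–Morrison formula, (I - u v^T)^(-1) = I + u v^T/(1 - v·u), i.e. (I - K)^(-1) = I + K/(2).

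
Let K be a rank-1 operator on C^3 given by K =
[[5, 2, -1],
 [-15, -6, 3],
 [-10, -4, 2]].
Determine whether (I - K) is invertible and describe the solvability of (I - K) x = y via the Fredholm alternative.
(I - K) is singular (det(I - K) = 0, i.e. 1 ∈ sigma(K)). (I - K) x = y is solvable iff y ⊥ ker((I - K)^*) = span{(5, 2, -1)}, i.e. iff 5y_1 + 2y_2 - y_3 = 0. When solvable, the solutions are x = y + c·(1, -3, -2), c arbitrary (ker(I - K) = span{(1, -3, -2)}, dimension 1).

K has rank 1, so it is an outer product K = u v^T: every row of K is a multiple of one row vector. Reading off the entries, u = (1, -3, -2) and v = (5, 2, -1) (row i of K equals u_i·v^T). A rank-one matrix u v^T satisfies K u = u (v·u) and kills the (2)-dimensional subspace v^⊥, so its characteristic polynomial is lambda^2 (lambda - v·u) with v·u = tr K = 1. Hence the eigenvalues of I - K are 1 (multiplicity 2) and 1 - (1) = 0, so det(I - K) = 0. (Direct check: I - K =
[[-4, -2, 1],
 [15, 7, -3],
 [10, 4, -1]]
has determinant 0.) So 1 is an eigenvalue of K and (I - K) is not invertible. The finite-dimensional Fredholm alternative says: either (I - K) is invertible, or ker(I - K) ≠ {0} and then range(I - K) = ker((I - K)^*)^⊥, with dim ker(I - K) = dim ker((I - K)^*). We are in the second case, so we need both kernels. Kernel of I - K: (I - K) u = u - u (v·u) = u - u = 0, so ker(I - K) = span{u} = span{(1, -3, -2)} (it is exactly 1-dimensional because rank(I - K) = 2). Kernel of the adjoint: K is real, so (I - K)^* = I - K^T = I - v u^T, and (I - v u^T) v = v - v (u·v) = 0; hence ker((I - K)^*) = span{v} = span{(5, 2, -1)}. Therefore (I - K) x = y is solvable iff <y, v> = 0, i.e. iff 5y_1 + 2y_2 - y_3 = 0. When this holds, K y = u (v·y) = 0, so (I - K) y = y and x = y is a particular solution; the full solution set is the line x = y + c·u = y + c·(1, -3, -2), c ∈ C.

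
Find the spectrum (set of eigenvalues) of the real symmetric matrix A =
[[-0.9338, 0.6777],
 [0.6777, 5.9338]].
sigma(A) ≈ {-1, 6}

A is real symmetric, so its spectrum consists of real eigenvalues. Expanding the characteristic polynomial of the displayed matrix gives
  det(λ I - A) = p(λ) = λ^2 + (-5)λ + (-6).
Solving p(λ) = 0 yields eigenvalues ≈ -1, 6. (A is shown rounded to 4 decimals, so these recover the underlying integer eigenvalues to within that precision.)
Verification: the trace of A = 5 equals the sum of eigenvalues 5, and det(A) ≈ -6.0003 matches the eigenvalue product -6.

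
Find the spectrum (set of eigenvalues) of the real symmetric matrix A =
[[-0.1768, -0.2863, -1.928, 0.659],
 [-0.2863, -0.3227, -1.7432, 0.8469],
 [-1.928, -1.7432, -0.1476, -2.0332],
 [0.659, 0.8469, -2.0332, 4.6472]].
sigma(A) ≈ {-3, 0, 1, 6}

A is real symmetric, so its spectrum consists of real eigenvalues. Expanding the characteristic polynomial of the displayed matrix gives
  det(λ I - A) = p(λ) = λ^4 + (-4)λ^3 + (-15)λ^2 + (18.0012)λ + (0).
Solving p(λ) = 0 yields eigenvalues ≈ -3, 0, 1, 6. (A is shown rounded to 4 decimals, so these recover the underlying integer eigenvalues to within that precision.)
Verification: the trace of A = 4 equals the sum of eigenvalues 4, and det(A) ≈ -0.0002 matches the eigenvalue product 0.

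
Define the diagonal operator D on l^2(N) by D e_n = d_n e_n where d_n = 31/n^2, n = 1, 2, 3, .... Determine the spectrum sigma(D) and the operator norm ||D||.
sigma(D) = {31/n^2 : n ≥ 1} ∪ {0}; ||D|| = 31

A bounded diagonal operator on l^2 with diagonal entries d_n has spectrum equal to the closure of {d_n : n ≥ 1}: every d_n is an eigenvalue (with eigenvector e_n), so {d_n} ⊂ sigma(D); the spectrum is closed, so its closure is too; and for lambda not in the closure, (D - lambda I) has bounded inverse (the diagonal entries 1/(d_n - lambda) are bounded). For our sequence d_n = 31/n^2, n = 1, 2, 3, ...:
  - {d_n} = {31/n^2 : n ≥ 1}; the only limit point is 0
  - closure = {31/n^2 : n ≥ 1} ∪ {0}
For the norm: a diagonal operator has ||D|| = sup_n |d_n|. Here d_n = 31/n^2 is positive and decreasing, so sup_n |d_n| = d_1 = 31. So ||D|| = 31.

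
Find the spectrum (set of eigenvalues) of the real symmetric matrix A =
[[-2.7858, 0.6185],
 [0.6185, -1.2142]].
sigma(A) ≈ {-3, -1}

A is real symmetric, so its spectrum consists of real eigenvalues. Expanding the characteristic polynomial of the displayed matrix gives
  det(λ I - A) = p(λ) = λ^2 + (4)λ + (3).
Solving p(λ) = 0 yields eigenvalues ≈ -3, -1. (A is shown rounded to 4 decimals, so these recover the underlying integer eigenvalues to within that precision.)
Verification: the trace of A = -4 equals the sum of eigenvalues -4, and det(A) ≈ 3.0000 matches the eigenvalue product 3.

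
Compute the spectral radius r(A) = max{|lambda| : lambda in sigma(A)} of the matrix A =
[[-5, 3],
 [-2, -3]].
r(A) = sqrt(21) ≈ 4.5826

The eigenvalues of A are the roots of its characteristic polynomial. With M = A (coefficients from the trace and determinant):
  p(λ) = det(λ I - M) = λ^2 + 8λ + 21.
For λ^2 + 8λ + 21 the discriminant is -20. It is negative, so the roots are the complex-conjugate pair λ = -4 ± (sqrt(20)/2) i ≈ -4 ± 2.2361i. For a conjugate pair the product of the roots equals the constant term, so |λ|^2 = 21 and |λ| = sqrt(21) ≈ 4.5826.
Thus the eigenvalues (to 4 decimals) are -4 ± 2.2361i (modulus 4.5826). The spectral radius is the largest modulus: r(A) = sqrt(21) ≈ 4.5826. (Cross-check: r(A) ≤ ||A||_2 ≈ 5.835; equality holds whenever A is normal, though it can also hold for some non-normal A.)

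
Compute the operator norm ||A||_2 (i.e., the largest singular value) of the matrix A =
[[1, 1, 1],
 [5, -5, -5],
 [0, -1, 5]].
||A||_2 ≈ 9.0878 (= sqrt(largest eigenvalue of A^T A))

||A||_2 = sigma_max(A) = sqrt(lambda_max(A^T A)). Form the symmetric matrix M = A^T A =
[[26, -24, -24],
 [-24, 27, 21],
 [-24, 21, 51]].
Its characteristic polynomial (trace, sum of principal 2x2 minors, determinant of M give the coefficients) is
  p(λ) = det(λ I - M) = λ^3 - 104λ^2 + 1812λ - 3600.
No integer candidate from the rational root theorem (±divisors of 3600) is a root, so the roots are irrational. The cubic discriminant is Δ = 7378440192 > 0, so there are three distinct real roots. p(2) = -384 and p(3) = 927 have opposite signs, so a root lies in (2, 3); Newton's method refines it to λ ≈ 2.2781. p(19) = 143 and p(20) = -960 have opposite signs, so a root lies in (19, 20); Newton's method refines it to λ ≈ 19.1345. p(82) = -2944 and p(83) = 2127 have opposite signs, so a root lies in (82, 83); Newton's method refines it to λ ≈ 82.5874. Check (Vieta): the three roots sum to 104, matching tr M = 104.
So the eigenvalues of A^T A are ≈ 2.2781, 19.1345, 82.5874 (all ≥ 0, as they must be for A^T A). The largest is λ_max ≈ 82.5874, hence ||A||_2 = sqrt(λ_max) ≈ 9.0878.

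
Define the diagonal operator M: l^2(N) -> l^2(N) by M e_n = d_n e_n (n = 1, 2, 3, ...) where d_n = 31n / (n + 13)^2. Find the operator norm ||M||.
||M|| = 31/52 (attained at n = 13)

For M diagonal, ||M|| = sup_n |d_n|. Treat f(x) = 31x / (x + 13)^2 for real x > 0. By the quotient rule, f'(x) = 31(13 - x)/(x + 13)^3, which is positive for x < 13 and negative for x > 13. So f has a unique maximum at x = 13, and since 13 is a positive integer, the supremum over n ≥ 1 is attained at n = 13: d_13 = 31·13/(13 + 13)^2 = 31·13/676 = 31/52. Hence ||M|| = 31/52.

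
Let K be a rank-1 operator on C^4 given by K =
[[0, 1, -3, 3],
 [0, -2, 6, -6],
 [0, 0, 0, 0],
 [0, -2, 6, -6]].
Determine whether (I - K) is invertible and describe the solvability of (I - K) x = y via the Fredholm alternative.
(I - K) is invertible (det(I - K) = 9 ≠ 0), so for every y in C^4 the equation (I - K) x = y has a unique solution.

K has rank 1, so it is an outer product K = u v^T: every row of K is a multiple of one row vector. Reading off the entries, u = (-1, 2, 0, 2) and v = (0, -1, 3, -3) (row i of K equals u_i·v^T). A rank-one matrix u v^T satisfies K u = u (v·u) and kills the (3)-dimensional subspace v^⊥, so its characteristic polynomial is lambda^3 (lambda - v·u) with v·u = tr K = -8. Hence the eigenvalues of I - K are 1 (multiplicity 3) and 1 - (-8) = 9, so det(I - K) = 9. (Direct check: I - K =
[[1, -1, 3, -3],
 [0, 3, -6, 6],
 [0, 0, 1, 0],
 [0, 2, -6, 7]]
has determinant 9.) The finite-dimensional Fredholm alternative says: either (I - K) is invertible, or ker(I - K) ≠ {0} and then range(I - K) = ker((I - K)^*)^⊥, with dim ker(I - K) = dim ker((I - K)^*). Since det(I - K) ≠ 0, 1 is not an eigenvalue of K and ker(I - K) = {0}, so we are in the first case: for every y there is a unique x = (I - K)^(-1) y. Explicitly, by the Sherman–Morrison formula, (I - u v^T)^(-1) = I + u v^T/(1 - v·u), i.e. (I - K)^(-1) = I + K/(9).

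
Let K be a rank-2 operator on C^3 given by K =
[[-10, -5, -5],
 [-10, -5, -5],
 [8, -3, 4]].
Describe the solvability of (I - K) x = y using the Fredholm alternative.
(I - K) is invertible (det(I - K) = -23 ≠ 0), so for every y in C^3 the equation (I - K) x = y has a unique solution.

K has rank 2 and factors as K = U V^T = u1 v1^T + u2 v2^T with u1 = (3, 3, -1), v1 = (-2, -3, -1), u2 = (2, 2, -3), v2 = (-2, 2, -1) (multiplying out reproduces the displayed K). The nonzero eigenvalues of U V^T coincide with those of the 2 x 2 matrix G = V^T U = [[v1·u1, v1·u2], [v2·u1, v2·u2]] = [[-14, -7], [1, 3]], and by the Sylvester determinant identity det(I_3 - U V^T) = det(I_2 - V^T U) = det([[15, 7], [-1, -2]]) = (15)(-2) - (7)(-1) = -23. (Direct check: I - K =
[[11, 5, 5],
 [10, 6, 5],
 [-8, 3, -3]]
has determinant -23.) The finite-dimensional Fredholm alternative says: either (I - K) is invertible, or ker(I - K) ≠ {0} and then range(I - K) = ker((I - K)^*)^⊥, with dim ker(I - K) = dim ker((I - K)^*). Since det(I - K) ≠ 0, 1 is not an eigenvalue of K and ker(I - K) = {0}, so we are in the first case: for every y there is a unique x = (I - K)^(-1) y. (Explicitly, by the Woodbury identity, (I - U V^T)^(-1) = I + U (I_2 - G)^(-1) V^T.)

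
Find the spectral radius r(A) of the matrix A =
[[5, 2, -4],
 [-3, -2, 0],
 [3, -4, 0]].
r(A) ≈ 4.9967

The eigenvalues of A are the roots of its characteristic polynomial. With M = A (coefficients from the trace, the sum of principal 2x2 minors, and det A):
  p(λ) = det(λ I - M) = λ^3 - 3λ^2 + 8λ + 72.
No integer candidate from the rational root theorem (±divisors of 72) is a root, so the roots are irrational. The cubic discriminant is Δ = -164768 < 0, so there is one real root and a complex-conjugate pair. p(-3) = -6 and p(-2) = 36 have opposite signs, so a root lies in (-3, -2); Newton's method refines it to λ ≈ -2.8838. Dividing out (λ - (-2.8838)) leaves approximately λ^2 - 5.8838λ + 24.9674. For λ^2 - 5.8838λ + 24.9674 the discriminant is -65.2508. It is negative, so the remaining roots are the complex-conjugate pair λ ≈ 2.9419 ± 4.0389i. Their product equals the constant term, so |λ|^2 ≈ 24.9674 and |λ| ≈ 4.9967.
Thus the eigenvalues (to 4 decimals) are -2.8838 (modulus 2.8838); 2.9419 ± 4.0389i (modulus 4.9967). The spectral radius is the largest modulus: r(A) ≈ 4.9967. (Cross-check: r(A) ≤ ||A||_2 ≈ 7.44; equality holds whenever A is normal, though it can also hold for some non-normal A.)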